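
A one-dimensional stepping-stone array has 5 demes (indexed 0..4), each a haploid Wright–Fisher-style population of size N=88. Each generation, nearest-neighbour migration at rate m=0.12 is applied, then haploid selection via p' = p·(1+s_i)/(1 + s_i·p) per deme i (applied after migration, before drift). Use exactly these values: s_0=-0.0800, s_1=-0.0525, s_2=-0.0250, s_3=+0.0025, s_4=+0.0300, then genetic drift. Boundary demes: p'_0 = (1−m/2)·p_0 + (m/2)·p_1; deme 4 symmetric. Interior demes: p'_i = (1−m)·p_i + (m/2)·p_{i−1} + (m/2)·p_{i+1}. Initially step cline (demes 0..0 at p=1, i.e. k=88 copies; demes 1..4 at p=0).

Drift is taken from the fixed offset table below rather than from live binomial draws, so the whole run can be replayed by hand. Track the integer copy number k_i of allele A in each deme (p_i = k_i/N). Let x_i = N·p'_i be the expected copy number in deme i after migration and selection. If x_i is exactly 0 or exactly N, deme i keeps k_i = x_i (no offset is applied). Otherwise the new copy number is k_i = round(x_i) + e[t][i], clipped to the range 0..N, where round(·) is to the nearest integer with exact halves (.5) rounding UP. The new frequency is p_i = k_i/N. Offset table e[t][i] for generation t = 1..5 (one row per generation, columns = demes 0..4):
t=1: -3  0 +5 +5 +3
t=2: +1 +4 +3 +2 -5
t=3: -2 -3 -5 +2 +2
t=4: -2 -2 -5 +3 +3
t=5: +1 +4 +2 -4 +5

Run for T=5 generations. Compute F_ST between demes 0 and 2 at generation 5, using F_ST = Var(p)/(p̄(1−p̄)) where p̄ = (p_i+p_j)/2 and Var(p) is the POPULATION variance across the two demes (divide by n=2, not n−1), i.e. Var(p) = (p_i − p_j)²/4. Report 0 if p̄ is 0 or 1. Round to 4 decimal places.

t=0: k=[88 0 0 0 0]
t=1: x=[82.2907 5.0186 0.0000 0.0000 0.0000] k=[79 5 0 0 0]
t=2: x=[73.5828 8.7076 0.2925 0.0000 0.0000] k=[75 13 3 0 0]
t=3: x=[70.1215 15.4220 3.3377 0.1804 0.0000] k=[68 12 0 2 0]
t=4: x=[63.1816 13.9936 0.8192 1.7643 0.1236] k=[61 12 0 5 3]
t=5: x=[56.3917 13.5887 0.9948 4.5909 3.2102] k=[57 18 3 1 8]

0.4190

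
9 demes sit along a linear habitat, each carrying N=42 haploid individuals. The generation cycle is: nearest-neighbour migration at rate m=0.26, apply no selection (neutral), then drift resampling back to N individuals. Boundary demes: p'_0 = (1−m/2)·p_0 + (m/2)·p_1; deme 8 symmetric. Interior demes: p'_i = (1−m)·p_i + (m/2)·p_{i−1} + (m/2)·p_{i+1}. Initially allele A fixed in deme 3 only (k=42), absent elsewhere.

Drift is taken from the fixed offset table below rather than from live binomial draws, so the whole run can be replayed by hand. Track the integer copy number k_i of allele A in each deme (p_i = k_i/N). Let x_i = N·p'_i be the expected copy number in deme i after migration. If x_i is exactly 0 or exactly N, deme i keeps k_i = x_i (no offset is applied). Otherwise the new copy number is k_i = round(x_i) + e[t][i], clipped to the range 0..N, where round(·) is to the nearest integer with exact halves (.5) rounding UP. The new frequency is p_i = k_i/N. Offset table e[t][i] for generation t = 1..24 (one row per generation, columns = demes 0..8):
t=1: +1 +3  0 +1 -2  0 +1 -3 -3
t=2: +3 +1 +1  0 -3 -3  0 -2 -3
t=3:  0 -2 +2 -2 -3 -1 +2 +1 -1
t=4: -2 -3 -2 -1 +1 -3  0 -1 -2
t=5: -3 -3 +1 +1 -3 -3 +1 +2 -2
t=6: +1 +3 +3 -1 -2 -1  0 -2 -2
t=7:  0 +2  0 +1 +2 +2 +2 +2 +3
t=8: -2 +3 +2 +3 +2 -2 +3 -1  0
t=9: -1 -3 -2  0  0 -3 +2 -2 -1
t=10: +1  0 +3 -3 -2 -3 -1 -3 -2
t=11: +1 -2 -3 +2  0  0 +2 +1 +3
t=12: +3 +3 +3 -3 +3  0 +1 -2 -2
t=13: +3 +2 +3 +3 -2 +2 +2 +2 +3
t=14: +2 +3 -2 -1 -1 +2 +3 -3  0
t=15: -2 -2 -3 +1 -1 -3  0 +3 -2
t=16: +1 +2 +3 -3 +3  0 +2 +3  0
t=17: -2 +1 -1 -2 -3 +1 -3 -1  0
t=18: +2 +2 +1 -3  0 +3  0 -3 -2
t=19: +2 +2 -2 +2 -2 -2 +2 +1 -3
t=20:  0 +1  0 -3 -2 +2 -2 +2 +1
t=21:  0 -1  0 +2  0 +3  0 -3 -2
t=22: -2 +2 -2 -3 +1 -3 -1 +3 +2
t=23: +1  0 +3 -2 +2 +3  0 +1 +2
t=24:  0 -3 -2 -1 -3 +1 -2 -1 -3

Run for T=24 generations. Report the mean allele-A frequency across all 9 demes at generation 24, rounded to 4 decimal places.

0.1164

t=0: k=[0 0 0 42 0 0 0 0 0]
t=1: x=[0.0000 0.0000 5.4600 31.0800 5.4600 0.0000 0.0000 0.0000 0.0000] k=[0 0 5 32 3 0 0 0 0]
t=2: x=[0.0000 0.6500 7.8600 24.7200 6.3800 0.3900 0.0000 0.0000 0.0000] k=[0 2 9 25 3 0 0 0 0]
t=3: x=[0.2600 2.6500 10.1700 20.0600 5.4700 0.3900 0.0000 0.0000 0.0000] k=[0 1 12 18 2 0 0 0 0]
t=4: x=[0.1300 2.3000 11.3500 15.1400 3.8200 0.2600 0.0000 0.0000 0.0000] k=[0 0 9 14 5 0 0 0 0]
t=5: x=[0.0000 1.1700 8.4800 12.1800 5.5200 0.6500 0.0000 0.0000 0.0000] k=[0 0 9 13 3 0 0 0 0]
t=6: x=[0.0000 1.1700 8.3500 11.1800 3.9100 0.3900 0.0000 0.0000 0.0000] k=[0 4 11 10 2 0 0 0 0]
t=7: x=[0.5200 4.3900 9.9600 9.0900 2.7800 0.2600 0.0000 0.0000 0.0000] k=[1 6 10 10 5 2 0 0 0]
t=8: x=[1.6500 5.8700 9.4800 9.3500 5.2600 2.1300 0.2600 0.0000 0.0000] k=[0 9 11 12 7 0 3 0 0]
t=9: x=[1.1700 8.0900 10.8700 11.2200 6.7400 1.3000 2.2200 0.3900 0.0000] k=[0 5 9 11 7 0 4 0 0]
t=10: x=[0.6500 4.8700 8.7400 10.2200 6.6100 1.4300 2.9600 0.5200 0.0000] k=[2 5 12 7 5 0 2 0 0]
t=11: x=[2.3900 5.5200 10.4400 7.3900 4.6100 0.9100 1.4800 0.2600 0.0000] k=[3 4 7 9 5 1 3 1 0]
t=12: x=[3.1300 4.2600 6.8700 8.2200 5.0000 1.7800 2.4800 1.1300 0.1300] k=[6 7 10 5 8 2 3 0 0]
t=13: x=[6.1300 7.2600 8.9600 6.0400 6.8300 2.9100 2.4800 0.3900 0.0000] k=[9 9 12 9 5 5 4 2 0]
t=14: x=[9.0000 9.3900 11.2200 8.8700 5.5200 4.8700 3.8700 2.0000 0.2600] k=[11 12 9 8 5 7 7 0 0]
t=15: x=[11.1300 11.4800 9.2600 7.7400 5.6500 6.7400 6.0900 0.9100 0.0000] k=[9 9 6 9 5 4 6 4 0]
t=16: x=[9.0000 8.6100 6.7800 8.0900 5.3900 4.3900 5.4800 3.7400 0.5200] k=[10 11 10 5 8 4 7 7 1]
t=17: x=[10.1300 10.7400 9.4800 6.0400 7.0900 4.9100 6.6100 6.2200 1.7800] k=[8 12 8 4 4 6 4 5 2]
t=18: x=[8.5200 10.9600 8.0000 4.5200 4.2600 5.4800 4.3900 4.4800 2.3900] k=[11 13 9 2 4 8 4 1 0]
t=19: x=[11.2600 12.2200 8.6100 3.1700 4.2600 6.9600 4.1300 1.2600 0.1300] k=[13 14 7 5 2 5 6 2 0]
t=20: x=[13.1300 12.9600 7.6500 4.8700 2.7800 4.7400 5.3500 2.2600 0.2600] k=[13 14 8 2 1 7 3 4 1]
t=21: x=[13.1300 13.0900 8.0000 2.6500 1.9100 5.7000 3.6500 3.4800 1.3900] k=[13 12 8 5 2 9 4 0 0]
t=22: x=[12.8700 11.6100 8.1300 5.0000 3.3000 7.4400 4.1300 0.5200 0.0000] k=[11 14 6 2 4 4 3 4 0]
t=23: x=[11.3900 12.5700 6.5200 2.7800 3.7400 3.8700 3.2600 3.3500 0.5200] k=[12 13 10 1 6 7 3 4 3]
t=24: x=[12.1300 12.4800 9.2200 2.8200 5.4800 6.3500 3.6500 3.7400 3.1300] k=[12 9 7 2 2 7 2 3 0]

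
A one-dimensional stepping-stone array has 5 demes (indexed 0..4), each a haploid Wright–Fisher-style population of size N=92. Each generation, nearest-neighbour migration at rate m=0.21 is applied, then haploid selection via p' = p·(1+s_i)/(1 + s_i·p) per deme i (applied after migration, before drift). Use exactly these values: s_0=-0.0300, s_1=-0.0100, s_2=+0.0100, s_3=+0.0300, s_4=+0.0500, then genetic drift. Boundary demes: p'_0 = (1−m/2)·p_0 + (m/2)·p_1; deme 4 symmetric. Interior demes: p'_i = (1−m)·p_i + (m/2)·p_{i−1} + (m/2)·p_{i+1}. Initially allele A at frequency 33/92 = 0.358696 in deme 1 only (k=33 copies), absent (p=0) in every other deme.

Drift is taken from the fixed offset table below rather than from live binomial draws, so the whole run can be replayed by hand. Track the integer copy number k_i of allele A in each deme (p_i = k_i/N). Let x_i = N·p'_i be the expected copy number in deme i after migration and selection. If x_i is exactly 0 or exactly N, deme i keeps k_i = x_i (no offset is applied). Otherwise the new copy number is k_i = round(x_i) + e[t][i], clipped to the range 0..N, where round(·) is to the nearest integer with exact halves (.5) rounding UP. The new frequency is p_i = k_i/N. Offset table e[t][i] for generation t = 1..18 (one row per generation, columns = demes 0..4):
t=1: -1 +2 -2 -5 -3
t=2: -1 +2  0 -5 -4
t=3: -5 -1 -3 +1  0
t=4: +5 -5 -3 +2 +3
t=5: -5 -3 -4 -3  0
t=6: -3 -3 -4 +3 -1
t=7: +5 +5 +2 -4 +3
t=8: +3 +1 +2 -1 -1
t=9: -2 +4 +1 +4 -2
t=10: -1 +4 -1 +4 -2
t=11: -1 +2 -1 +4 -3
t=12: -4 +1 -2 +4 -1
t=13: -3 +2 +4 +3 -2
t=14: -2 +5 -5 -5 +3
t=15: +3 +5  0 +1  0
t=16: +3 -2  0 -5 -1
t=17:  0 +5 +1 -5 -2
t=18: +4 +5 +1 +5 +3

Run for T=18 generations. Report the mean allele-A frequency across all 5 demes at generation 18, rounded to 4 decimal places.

0.1283

t=0: k=[0 33 0 0 0]
t=1: x=[3.3649 25.8826 3.4983 0.0000 0.0000] k=[2 28 1 0 0]
t=2: x=[4.5952 22.2649 3.7658 0.1081 0.0000] k=[4 24 4 0 0]
t=3: x=[5.9288 19.6443 5.7333 0.4325 0.0000] k=[1 19 3 1 0]
t=4: x=[2.8059 15.3014 4.5125 1.1377 0.1102] k=[8 10 2 3 3]
t=5: x=[7.9851 8.8691 2.9735 2.9790 3.1449] k=[3 6 0 0 3]
t=6: x=[3.2190 5.0072 0.6363 0.3244 2.8151] k=[0 2 0 3 2]
t=7: x=[0.2037 1.5645 0.5302 2.6552 2.2077] k=[5 7 3 0 5]
t=8: x=[5.0623 6.3107 3.1350 0.8650 4.6874] k=[8 7 5 0 4]
t=9: x=[7.6779 6.8312 4.7294 0.9731 3.7517] k=[6 11 6 5 2]
t=10: x=[6.3427 9.8612 6.4797 4.9260 2.4277] k=[5 14 5 9 0]
t=11: x=[5.7779 12.0047 6.4242 7.8445 0.9917] k=[5 14 5 12 0]
t=12: x=[5.7779 12.0047 6.7419 10.2716 1.3221] k=[2 13 5 14 0]
t=13: x=[3.0635 10.9080 6.8478 11.8876 1.5423] k=[0 13 11 15 0]
t=14: x=[1.3246 11.3248 11.7315 13.3386 1.6523] k=[0 16 7 8 5]
t=15: x=[1.6305 13.2605 8.1234 7.7881 5.5647] k=[5 18 8 9 6]
t=16: x=[6.1869 15.4553 9.2374 8.8127 6.6081] k=[9 13 9 4 6]
t=17: x=[9.1656 12.0543 8.9753 4.8695 6.0604] k=[9 17 10 0 4]
t=18: x=[9.5755 15.2964 9.7716 1.5134 3.7517] k=[14 20 11 7 7]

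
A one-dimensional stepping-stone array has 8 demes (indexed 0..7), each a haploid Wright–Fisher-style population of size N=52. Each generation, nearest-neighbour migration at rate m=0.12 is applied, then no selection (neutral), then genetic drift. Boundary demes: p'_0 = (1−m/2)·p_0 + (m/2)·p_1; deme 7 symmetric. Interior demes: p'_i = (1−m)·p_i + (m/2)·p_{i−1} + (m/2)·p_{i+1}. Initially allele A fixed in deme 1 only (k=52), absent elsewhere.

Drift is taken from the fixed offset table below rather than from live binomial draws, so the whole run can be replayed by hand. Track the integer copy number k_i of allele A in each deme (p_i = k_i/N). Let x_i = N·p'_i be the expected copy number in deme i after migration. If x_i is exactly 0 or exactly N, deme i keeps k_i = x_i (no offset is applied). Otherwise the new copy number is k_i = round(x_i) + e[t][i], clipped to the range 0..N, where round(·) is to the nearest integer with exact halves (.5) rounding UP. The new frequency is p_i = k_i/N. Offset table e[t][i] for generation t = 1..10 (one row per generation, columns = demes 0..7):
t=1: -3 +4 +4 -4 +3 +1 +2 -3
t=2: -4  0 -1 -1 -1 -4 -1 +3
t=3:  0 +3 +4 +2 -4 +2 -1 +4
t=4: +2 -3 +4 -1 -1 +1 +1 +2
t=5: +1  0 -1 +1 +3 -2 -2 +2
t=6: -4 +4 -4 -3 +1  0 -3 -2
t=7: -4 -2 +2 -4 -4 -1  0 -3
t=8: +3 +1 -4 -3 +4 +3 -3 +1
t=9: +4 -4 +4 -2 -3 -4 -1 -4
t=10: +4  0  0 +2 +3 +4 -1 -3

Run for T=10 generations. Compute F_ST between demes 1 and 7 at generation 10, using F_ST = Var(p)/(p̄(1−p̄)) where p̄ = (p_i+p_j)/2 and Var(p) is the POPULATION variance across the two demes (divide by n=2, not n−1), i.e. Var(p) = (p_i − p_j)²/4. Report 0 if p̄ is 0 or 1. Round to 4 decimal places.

0.2530

t=0: k=[0 52 0 0 0 0 0 0]
t=1: x=[3.1200 45.7600 3.1200 0.0000 0.0000 0.0000 0.0000 0.0000] k=[0 50 7 0 0 0 0 0]
t=2: x=[3.0000 44.4200 9.1600 0.4200 0.0000 0.0000 0.0000 0.0000] k=[0 44 8 0 0 0 0 0]
t=3: x=[2.6400 39.2000 9.6800 0.4800 0.0000 0.0000 0.0000 0.0000] k=[3 42 14 2 0 0 0 0]
t=4: x=[5.3400 37.9800 14.9600 2.6000 0.1200 0.0000 0.0000 0.0000] k=[7 35 19 2 0 0 0 0]
t=5: x=[8.6800 32.3600 18.9400 2.9000 0.1200 0.0000 0.0000 0.0000] k=[10 32 18 4 3 0 0 0]
t=6: x=[11.3200 29.8400 18.0000 4.7800 2.8800 0.1800 0.0000 0.0000] k=[7 34 14 2 4 0 0 0]
t=7: x=[8.6200 31.1800 14.4800 2.8400 3.6400 0.2400 0.0000 0.0000] k=[5 29 16 0 0 0 0 0]
t=8: x=[6.4400 26.7800 15.8200 0.9600 0.0000 0.0000 0.0000 0.0000] k=[9 28 12 0 0 0 0 0]
t=9: x=[10.1400 25.9000 12.2400 0.7200 0.0000 0.0000 0.0000 0.0000] k=[14 22 16 0 0 0 0 0]
t=10: x=[14.4800 21.1600 15.4000 0.9600 0.0000 0.0000 0.0000 0.0000] k=[18 21 15 3 0 0 0 0]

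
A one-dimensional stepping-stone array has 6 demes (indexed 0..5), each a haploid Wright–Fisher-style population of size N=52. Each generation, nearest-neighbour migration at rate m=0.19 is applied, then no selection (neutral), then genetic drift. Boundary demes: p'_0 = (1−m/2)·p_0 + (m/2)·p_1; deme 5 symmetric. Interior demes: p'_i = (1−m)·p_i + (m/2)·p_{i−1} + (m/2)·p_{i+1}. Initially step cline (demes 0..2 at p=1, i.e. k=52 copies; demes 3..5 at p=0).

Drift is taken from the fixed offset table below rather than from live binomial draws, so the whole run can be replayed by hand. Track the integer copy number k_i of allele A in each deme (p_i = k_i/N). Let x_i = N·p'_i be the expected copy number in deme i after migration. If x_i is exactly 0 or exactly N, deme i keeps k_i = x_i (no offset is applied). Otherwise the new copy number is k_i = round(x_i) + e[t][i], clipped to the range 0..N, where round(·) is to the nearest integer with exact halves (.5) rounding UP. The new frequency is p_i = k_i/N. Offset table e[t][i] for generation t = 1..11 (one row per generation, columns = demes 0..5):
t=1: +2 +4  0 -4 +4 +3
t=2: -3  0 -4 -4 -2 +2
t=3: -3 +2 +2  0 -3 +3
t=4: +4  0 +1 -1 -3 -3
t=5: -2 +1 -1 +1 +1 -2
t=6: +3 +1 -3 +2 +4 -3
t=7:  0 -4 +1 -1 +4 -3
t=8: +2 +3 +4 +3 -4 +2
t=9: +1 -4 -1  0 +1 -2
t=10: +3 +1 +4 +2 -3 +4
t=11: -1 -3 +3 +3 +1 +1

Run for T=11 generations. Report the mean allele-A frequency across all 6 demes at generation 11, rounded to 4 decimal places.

0.5385

t=0: k=[52 52 52 0 0 0]
t=1: x=[52.0000 52.0000 47.0600 4.9400 0.0000 0.0000] k=[52 52 47 1 0 0]
t=2: x=[52.0000 51.5250 43.1050 5.2750 0.0950 0.0000] k=[52 52 39 1 0 0]
t=3: x=[52.0000 50.7650 36.6250 4.5150 0.0950 0.0000] k=[52 52 39 5 0 0]
t=4: x=[52.0000 50.7650 37.0050 7.7550 0.4750 0.0000] k=[52 51 38 7 0 0]
t=5: x=[51.9050 49.8600 36.2900 9.2800 0.6650 0.0000] k=[50 51 35 10 2 0]
t=6: x=[50.0950 49.3850 34.1450 11.6150 2.5700 0.1900] k=[52 50 31 14 7 0]
t=7: x=[51.8100 48.3850 31.1900 14.9500 7.0000 0.6650] k=[52 44 32 14 11 0]
t=8: x=[51.2400 43.6200 31.4300 15.4250 10.2400 1.0450] k=[52 47 35 18 6 3]
t=9: x=[51.5250 46.3350 34.5250 18.4750 6.8550 3.2850] k=[52 42 34 18 8 1]
t=10: x=[51.0500 42.1900 33.2400 18.5700 8.2850 1.6650] k=[52 43 37 21 5 6]
t=11: x=[51.1450 43.2850 36.0500 21.0000 6.6150 5.9050] k=[50 40 39 24 8 7]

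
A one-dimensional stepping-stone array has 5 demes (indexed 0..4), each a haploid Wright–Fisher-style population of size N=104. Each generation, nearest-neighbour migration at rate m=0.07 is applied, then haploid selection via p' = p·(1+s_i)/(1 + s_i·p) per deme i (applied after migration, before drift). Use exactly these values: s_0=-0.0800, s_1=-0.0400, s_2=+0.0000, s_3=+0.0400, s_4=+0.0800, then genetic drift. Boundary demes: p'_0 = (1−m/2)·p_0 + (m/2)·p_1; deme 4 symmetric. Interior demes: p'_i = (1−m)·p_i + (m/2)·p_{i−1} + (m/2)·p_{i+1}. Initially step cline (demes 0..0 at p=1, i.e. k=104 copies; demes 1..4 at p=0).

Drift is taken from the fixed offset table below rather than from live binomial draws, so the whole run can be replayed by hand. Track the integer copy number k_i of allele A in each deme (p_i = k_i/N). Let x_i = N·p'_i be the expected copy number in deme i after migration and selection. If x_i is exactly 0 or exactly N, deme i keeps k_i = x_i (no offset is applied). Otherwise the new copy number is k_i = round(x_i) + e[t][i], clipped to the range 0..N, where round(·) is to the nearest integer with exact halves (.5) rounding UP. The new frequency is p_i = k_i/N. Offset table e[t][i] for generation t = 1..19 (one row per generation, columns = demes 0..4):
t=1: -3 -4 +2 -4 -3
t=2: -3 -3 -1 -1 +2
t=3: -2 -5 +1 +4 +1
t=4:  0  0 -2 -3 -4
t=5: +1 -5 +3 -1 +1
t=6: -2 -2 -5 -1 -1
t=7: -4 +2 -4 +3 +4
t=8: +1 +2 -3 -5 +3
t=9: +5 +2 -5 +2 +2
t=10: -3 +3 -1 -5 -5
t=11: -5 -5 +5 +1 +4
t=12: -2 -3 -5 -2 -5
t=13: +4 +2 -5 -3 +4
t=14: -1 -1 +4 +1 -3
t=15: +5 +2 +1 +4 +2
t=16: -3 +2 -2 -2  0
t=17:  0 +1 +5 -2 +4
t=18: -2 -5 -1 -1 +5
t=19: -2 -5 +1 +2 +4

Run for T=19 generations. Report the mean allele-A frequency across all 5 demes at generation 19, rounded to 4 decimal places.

t=0: k=[104 0 0 0 0]
t=1: x=[100.0555 3.4993 0.0000 0.0000 0.0000] k=[97 0 0 0 0]
t=2: x=[92.7984 3.2635 0.0000 0.0000 0.0000] k=[90 0 0 0 0]
t=3: x=[85.6222 3.0277 0.0000 0.0000 0.0000] k=[84 0 0 0 0]
t=4: x=[79.5345 2.8256 0.0000 0.0000 0.0000] k=[80 3 0 0 0]
t=5: x=[75.6172 5.3780 0.1050 0.0000 0.0000] k=[77 0 3 0 0]
t=6: x=[72.5048 2.6909 2.7900 0.1092 0.0000] k=[71 1 0 0 0]
t=7: x=[66.5766 3.2827 0.0350 0.0000 0.0000] k=[63 5 0 0 0]
t=8: x=[58.8526 6.5982 0.1750 0.0000 0.0000] k=[60 9 0 0 0]
t=9: x=[56.0686 10.0918 0.3150 0.0000 0.0000] k=[61 12 0 0 0]
t=10: x=[57.1484 12.8288 0.4200 0.0000 0.0000] k=[54 16 0 0 0]
t=11: x=[50.5025 16.2037 0.5600 0.0000 0.0000] k=[46 11 6 0 0]
t=12: x=[42.6624 11.6219 5.9650 0.2184 0.0000] k=[41 9 1 0 0]
t=13: x=[37.8507 9.4823 1.2450 0.0364 0.0000] k=[42 11 0 0 0]
t=14: x=[38.8650 11.2828 0.3850 0.0000 0.0000] k=[38 10 4 0 0]
t=15: x=[35.0567 10.3822 4.0700 0.1456 0.0000] k=[40 12 5 4 0]
t=16: x=[37.0092 12.2858 5.2100 4.0447 0.1512] k=[34 14 3 2 0]
t=17: x=[31.4414 13.8185 3.3500 2.0421 0.0756] k=[31 15 8 0 4]
t=18: x=[28.6763 14.7895 7.9650 0.4367 4.1565] k=[27 10 7 0 9]
t=19: x=[24.7962 10.1112 6.8600 0.5823 9.3176] k=[23 5 8 3 13]

0.1000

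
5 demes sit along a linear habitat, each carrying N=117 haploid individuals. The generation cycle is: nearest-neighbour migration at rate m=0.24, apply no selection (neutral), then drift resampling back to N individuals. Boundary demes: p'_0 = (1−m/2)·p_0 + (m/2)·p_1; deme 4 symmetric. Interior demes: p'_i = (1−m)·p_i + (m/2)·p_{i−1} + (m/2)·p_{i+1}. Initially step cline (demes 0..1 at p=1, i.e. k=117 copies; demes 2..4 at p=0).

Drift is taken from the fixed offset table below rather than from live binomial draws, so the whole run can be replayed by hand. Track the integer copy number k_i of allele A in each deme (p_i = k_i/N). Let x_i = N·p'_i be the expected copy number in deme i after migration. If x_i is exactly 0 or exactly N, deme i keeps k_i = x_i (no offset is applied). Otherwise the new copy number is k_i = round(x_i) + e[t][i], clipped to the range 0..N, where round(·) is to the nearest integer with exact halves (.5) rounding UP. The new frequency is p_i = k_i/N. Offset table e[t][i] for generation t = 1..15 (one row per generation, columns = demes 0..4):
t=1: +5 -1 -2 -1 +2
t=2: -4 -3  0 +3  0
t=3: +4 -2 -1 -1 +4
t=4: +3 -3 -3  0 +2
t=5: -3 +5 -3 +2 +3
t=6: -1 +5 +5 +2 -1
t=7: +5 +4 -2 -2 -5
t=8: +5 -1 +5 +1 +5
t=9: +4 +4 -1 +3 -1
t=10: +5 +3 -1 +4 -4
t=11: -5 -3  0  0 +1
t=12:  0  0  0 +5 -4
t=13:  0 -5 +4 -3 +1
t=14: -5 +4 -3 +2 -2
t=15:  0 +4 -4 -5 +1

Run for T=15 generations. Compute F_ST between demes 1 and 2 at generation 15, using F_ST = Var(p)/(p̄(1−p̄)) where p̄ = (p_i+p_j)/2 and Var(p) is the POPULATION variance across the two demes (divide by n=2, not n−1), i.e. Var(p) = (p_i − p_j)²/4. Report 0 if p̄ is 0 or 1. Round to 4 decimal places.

t=0: k=[117 117 0 0 0]
t=1: x=[117.0000 102.9600 14.0400 0.0000 0.0000] k=[117 102 12 0 0]
t=2: x=[115.2000 93.0000 21.3600 1.4400 0.0000] k=[111 90 21 4 0]
t=3: x=[108.4800 84.2400 27.2400 5.5600 0.4800] k=[112 82 26 5 4]
t=4: x=[108.4000 78.8800 30.2000 7.4000 4.1200] k=[111 76 27 7 6]
t=5: x=[106.8000 74.3200 30.4800 9.2800 6.1200] k=[104 79 27 11 9]
t=6: x=[101.0000 75.7600 31.3200 12.6800 9.2400] k=[100 81 36 15 8]
t=7: x=[97.7200 77.8800 38.8800 16.6800 8.8400] k=[103 82 37 15 4]
t=8: x=[100.4800 79.1200 39.7600 16.3200 5.3200] k=[105 78 45 17 10]
t=9: x=[101.7600 77.2800 45.6000 19.5200 10.8400] k=[106 81 45 23 10]
t=10: x=[103.0000 79.6800 46.6800 24.0800 11.5600] k=[108 83 46 28 8]
t=11: x=[105.0000 81.5600 48.2800 27.7600 10.4000] k=[100 79 48 28 11]
t=12: x=[97.4800 77.8000 49.3200 28.3600 13.0400] k=[97 78 49 33 9]
t=13: x=[94.7200 76.8000 50.5600 32.0400 11.8800] k=[95 72 55 29 13]
t=14: x=[92.2400 72.7200 53.9200 30.2000 14.9200] k=[87 77 51 32 13]
t=15: x=[85.8000 75.0800 51.8400 32.0000 15.2800] k=[86 79 48 27 16]

0.0707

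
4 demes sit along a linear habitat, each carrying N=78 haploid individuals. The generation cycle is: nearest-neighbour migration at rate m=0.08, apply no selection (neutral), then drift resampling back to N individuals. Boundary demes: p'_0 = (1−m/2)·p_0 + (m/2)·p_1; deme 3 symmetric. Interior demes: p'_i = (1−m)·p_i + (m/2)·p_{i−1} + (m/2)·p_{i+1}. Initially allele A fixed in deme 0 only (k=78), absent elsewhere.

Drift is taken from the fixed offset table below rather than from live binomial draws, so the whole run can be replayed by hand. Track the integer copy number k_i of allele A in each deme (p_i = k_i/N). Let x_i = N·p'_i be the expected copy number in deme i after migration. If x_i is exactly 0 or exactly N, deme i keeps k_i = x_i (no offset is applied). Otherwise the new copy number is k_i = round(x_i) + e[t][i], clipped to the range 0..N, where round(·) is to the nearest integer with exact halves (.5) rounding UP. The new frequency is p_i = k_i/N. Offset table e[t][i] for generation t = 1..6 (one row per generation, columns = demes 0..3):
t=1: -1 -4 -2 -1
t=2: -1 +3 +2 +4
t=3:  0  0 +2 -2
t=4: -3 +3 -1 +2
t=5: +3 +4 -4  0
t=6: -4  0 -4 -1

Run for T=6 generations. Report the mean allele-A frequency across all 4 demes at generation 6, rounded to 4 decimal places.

t=0: k=[78 0 0 0]
t=1: x=[74.8800 3.1200 0.0000 0.0000] k=[74 0 0 0]
t=2: x=[71.0400 2.9600 0.0000 0.0000] k=[70 6 0 0]
t=3: x=[67.4400 8.3200 0.2400 0.0000] k=[67 8 2 0]
t=4: x=[64.6400 10.1200 2.1600 0.0800] k=[62 13 1 2]
t=5: x=[60.0400 14.4800 1.5200 1.9600] k=[63 18 0 2]
t=6: x=[61.2000 19.0800 0.8000 1.9200] k=[57 19 0 1]

0.2468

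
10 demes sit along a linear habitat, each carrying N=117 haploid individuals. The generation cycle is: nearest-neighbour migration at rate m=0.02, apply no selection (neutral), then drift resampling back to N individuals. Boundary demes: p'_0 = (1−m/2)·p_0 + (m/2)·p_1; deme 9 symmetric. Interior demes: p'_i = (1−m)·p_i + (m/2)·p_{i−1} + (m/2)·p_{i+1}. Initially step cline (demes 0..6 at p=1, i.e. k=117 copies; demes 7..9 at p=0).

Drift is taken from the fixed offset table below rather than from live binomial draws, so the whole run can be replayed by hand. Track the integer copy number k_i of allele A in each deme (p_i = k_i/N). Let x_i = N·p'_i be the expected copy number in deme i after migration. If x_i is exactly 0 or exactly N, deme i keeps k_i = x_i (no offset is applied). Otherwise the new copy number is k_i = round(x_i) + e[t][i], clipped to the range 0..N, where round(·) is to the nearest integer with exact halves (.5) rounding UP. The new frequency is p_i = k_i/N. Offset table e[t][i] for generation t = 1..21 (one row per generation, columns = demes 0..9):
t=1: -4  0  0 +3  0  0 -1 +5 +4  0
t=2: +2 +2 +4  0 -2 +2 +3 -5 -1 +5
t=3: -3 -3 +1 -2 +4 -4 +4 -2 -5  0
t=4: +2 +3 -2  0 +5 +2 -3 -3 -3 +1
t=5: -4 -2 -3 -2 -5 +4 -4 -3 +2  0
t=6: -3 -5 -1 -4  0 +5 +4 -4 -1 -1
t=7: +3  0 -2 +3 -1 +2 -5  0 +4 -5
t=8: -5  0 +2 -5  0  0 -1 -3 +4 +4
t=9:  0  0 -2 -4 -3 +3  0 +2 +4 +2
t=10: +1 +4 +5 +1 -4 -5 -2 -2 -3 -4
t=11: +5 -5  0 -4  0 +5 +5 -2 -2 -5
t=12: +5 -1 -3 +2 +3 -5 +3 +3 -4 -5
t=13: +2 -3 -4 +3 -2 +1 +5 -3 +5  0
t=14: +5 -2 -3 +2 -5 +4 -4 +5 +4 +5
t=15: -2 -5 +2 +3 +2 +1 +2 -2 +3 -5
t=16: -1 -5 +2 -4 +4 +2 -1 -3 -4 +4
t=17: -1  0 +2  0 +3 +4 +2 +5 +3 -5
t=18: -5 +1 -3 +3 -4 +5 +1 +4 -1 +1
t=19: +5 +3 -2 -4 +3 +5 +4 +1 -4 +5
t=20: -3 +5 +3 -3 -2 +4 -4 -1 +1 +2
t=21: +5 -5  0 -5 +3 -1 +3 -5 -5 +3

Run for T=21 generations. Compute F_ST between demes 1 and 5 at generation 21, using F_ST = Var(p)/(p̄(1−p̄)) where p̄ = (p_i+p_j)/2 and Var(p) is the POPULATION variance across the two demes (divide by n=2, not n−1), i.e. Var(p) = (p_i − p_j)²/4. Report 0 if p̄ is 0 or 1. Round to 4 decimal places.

t=0: k=[117 117 117 117 117 117 117 0 0 0]
t=1: x=[117.0000 117.0000 117.0000 117.0000 117.0000 117.0000 115.8300 1.1700 0.0000 0.0000] k=[117 117 117 117 117 117 115 6 0 0]
t=2: x=[117.0000 117.0000 117.0000 117.0000 117.0000 116.9800 113.9300 7.0300 0.0600 0.0000] k=[117 117 117 117 117 117 117 2 0 0]
t=3: x=[117.0000 117.0000 117.0000 117.0000 117.0000 117.0000 115.8500 3.1300 0.0200 0.0000] k=[117 117 117 117 117 117 117 1 0 0]
t=4: x=[117.0000 117.0000 117.0000 117.0000 117.0000 117.0000 115.8400 2.1500 0.0100 0.0000] k=[117 117 117 117 117 117 113 0 0 0]
t=5: x=[117.0000 117.0000 117.0000 117.0000 117.0000 116.9600 111.9100 1.1300 0.0000 0.0000] k=[117 117 117 117 117 117 108 0 0 0]
t=6: x=[117.0000 117.0000 117.0000 117.0000 117.0000 116.9100 107.0100 1.0800 0.0000 0.0000] k=[117 117 117 117 117 117 111 0 0 0]
t=7: x=[117.0000 117.0000 117.0000 117.0000 117.0000 116.9400 109.9500 1.1100 0.0000 0.0000] k=[117 117 117 117 117 117 105 1 0 0]
t=8: x=[117.0000 117.0000 117.0000 117.0000 117.0000 116.8800 104.0800 2.0300 0.0100 0.0000] k=[117 117 117 117 117 117 103 0 4 0]
t=9: x=[117.0000 117.0000 117.0000 117.0000 117.0000 116.8600 102.1100 1.0700 3.9200 0.0400] k=[117 117 117 117 117 117 102 3 8 2]
t=10: x=[117.0000 117.0000 117.0000 117.0000 117.0000 116.8500 101.1600 4.0400 7.8900 2.0600] k=[117 117 117 117 117 112 99 2 5 0]
t=11: x=[117.0000 117.0000 117.0000 117.0000 116.9500 111.9200 98.1600 3.0000 4.9200 0.0500] k=[117 117 117 117 117 117 103 1 3 0]
t=12: x=[117.0000 117.0000 117.0000 117.0000 117.0000 116.8600 102.1200 2.0400 2.9500 0.0300] k=[117 117 117 117 117 112 105 5 0 0]
t=13: x=[117.0000 117.0000 117.0000 117.0000 116.9500 111.9800 104.0700 5.9500 0.0500 0.0000] k=[117 117 117 117 115 113 109 3 5 0]
t=14: x=[117.0000 117.0000 117.0000 116.9800 115.0000 112.9800 107.9800 4.0800 4.9300 0.0500] k=[117 117 117 117 110 117 104 9 9 5]
t=15: x=[117.0000 117.0000 117.0000 116.9300 110.1400 116.8000 103.1800 9.9500 8.9600 5.0400] k=[117 117 117 117 112 117 105 8 12 0]
t=16: x=[117.0000 117.0000 117.0000 116.9500 112.1000 116.8300 104.1500 9.0100 11.8400 0.1200] k=[117 117 117 113 116 117 103 6 8 4]
t=17: x=[117.0000 117.0000 116.9600 113.0700 115.9800 116.8500 102.1700 6.9900 7.9400 4.0400] k=[117 117 117 113 117 117 104 12 11 0]
t=18: x=[117.0000 117.0000 116.9600 113.0800 116.9600 116.8700 103.2100 12.9100 10.9000 0.1100] k=[117 117 114 116 113 117 104 17 10 1]
t=19: x=[117.0000 116.9700 114.0500 115.9500 113.0700 116.8300 103.2600 17.8000 9.9800 1.0900] k=[117 117 112 112 116 117 107 19 6 6]
t=20: x=[117.0000 116.9500 112.0500 112.0400 115.9700 116.8900 106.2200 19.7500 6.1300 6.0000] k=[117 117 115 109 114 117 102 19 7 8]
t=21: x=[117.0000 116.9800 114.9600 109.1100 113.9800 116.8200 101.3200 19.7100 7.1300 7.9900] k=[117 112 115 104 117 116 104 15 2 11]

0.0117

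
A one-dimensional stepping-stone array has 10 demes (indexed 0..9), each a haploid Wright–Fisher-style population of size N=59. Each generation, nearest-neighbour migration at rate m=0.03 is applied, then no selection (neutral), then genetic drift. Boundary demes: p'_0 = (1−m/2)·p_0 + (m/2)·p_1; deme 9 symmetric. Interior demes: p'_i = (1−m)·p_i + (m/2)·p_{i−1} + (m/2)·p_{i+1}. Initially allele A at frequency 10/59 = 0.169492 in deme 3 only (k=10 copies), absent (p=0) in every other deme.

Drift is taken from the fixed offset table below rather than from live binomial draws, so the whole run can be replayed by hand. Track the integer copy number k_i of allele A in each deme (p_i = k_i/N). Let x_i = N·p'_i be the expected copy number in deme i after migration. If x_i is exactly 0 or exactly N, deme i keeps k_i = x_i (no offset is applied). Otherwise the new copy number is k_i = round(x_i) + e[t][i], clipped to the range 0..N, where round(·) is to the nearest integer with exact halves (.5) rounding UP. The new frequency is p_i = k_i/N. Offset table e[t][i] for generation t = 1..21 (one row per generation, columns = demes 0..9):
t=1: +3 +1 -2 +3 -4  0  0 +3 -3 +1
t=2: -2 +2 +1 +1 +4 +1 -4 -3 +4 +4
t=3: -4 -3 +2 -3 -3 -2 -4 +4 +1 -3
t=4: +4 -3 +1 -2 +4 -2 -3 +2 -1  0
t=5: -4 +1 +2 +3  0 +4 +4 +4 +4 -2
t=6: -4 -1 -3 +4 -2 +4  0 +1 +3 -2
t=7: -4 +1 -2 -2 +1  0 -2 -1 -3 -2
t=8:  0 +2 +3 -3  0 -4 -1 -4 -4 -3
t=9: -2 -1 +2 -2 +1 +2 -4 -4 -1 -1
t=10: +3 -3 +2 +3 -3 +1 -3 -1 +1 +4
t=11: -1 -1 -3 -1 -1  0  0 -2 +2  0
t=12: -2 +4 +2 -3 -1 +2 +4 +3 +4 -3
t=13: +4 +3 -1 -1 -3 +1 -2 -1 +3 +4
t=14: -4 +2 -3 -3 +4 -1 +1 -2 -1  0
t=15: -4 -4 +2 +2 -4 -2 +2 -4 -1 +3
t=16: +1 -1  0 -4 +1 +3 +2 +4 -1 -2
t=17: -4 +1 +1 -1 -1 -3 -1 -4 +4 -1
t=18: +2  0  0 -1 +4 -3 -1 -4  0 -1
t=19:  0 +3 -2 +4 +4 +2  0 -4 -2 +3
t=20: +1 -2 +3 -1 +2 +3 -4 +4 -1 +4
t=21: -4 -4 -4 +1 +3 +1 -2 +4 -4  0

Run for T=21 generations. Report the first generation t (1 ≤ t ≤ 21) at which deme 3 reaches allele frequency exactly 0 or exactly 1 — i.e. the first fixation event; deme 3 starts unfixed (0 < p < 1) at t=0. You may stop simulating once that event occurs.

18

t=0: k=[0 0 0 10 0 0 0 0 0 0]
t=1: x=[0.0000 0.0000 0.1500 9.7000 0.1500 0.0000 0.0000 0.0000 0.0000 0.0000] k=[0 0 0 13 0 0 0 0 0 0]
t=2: x=[0.0000 0.0000 0.1950 12.6100 0.1950 0.0000 0.0000 0.0000 0.0000 0.0000] k=[0 0 1 14 4 0 0 0 0 0]
t=3: x=[0.0000 0.0150 1.1800 13.6550 4.0900 0.0600 0.0000 0.0000 0.0000 0.0000] k=[0 0 3 11 1 0 0 0 0 0]
t=4: x=[0.0000 0.0450 3.0750 10.7300 1.1350 0.0150 0.0000 0.0000 0.0000 0.0000] k=[0 0 4 9 5 0 0 0 0 0]
t=5: x=[0.0000 0.0600 4.0150 8.8650 4.9850 0.0750 0.0000 0.0000 0.0000 0.0000] k=[0 1 6 12 5 4 0 0 0 0]
t=6: x=[0.0150 1.0600 6.0150 11.8050 5.0900 3.9550 0.0600 0.0000 0.0000 0.0000] k=[0 0 3 16 3 8 0 0 0 0]
t=7: x=[0.0000 0.0450 3.1500 15.6100 3.2700 7.8050 0.1200 0.0000 0.0000 0.0000] k=[0 1 1 14 4 8 0 0 0 0]
t=8: x=[0.0150 0.9850 1.1950 13.6550 4.2100 7.8200 0.1200 0.0000 0.0000 0.0000] k=[0 3 4 11 4 4 0 0 0 0]
t=9: x=[0.0450 2.9700 4.0900 10.7900 4.1050 3.9400 0.0600 0.0000 0.0000 0.0000] k=[0 2 6 9 5 6 0 0 0 0]
t=10: x=[0.0300 2.0300 5.9850 8.8950 5.0750 5.8950 0.0900 0.0000 0.0000 0.0000] k=[3 0 8 12 2 7 0 0 0 0]
t=11: x=[2.9550 0.1650 7.9400 11.7900 2.2250 6.8200 0.1050 0.0000 0.0000 0.0000] k=[2 0 5 11 1 7 0 0 0 0]
t=12: x=[1.9700 0.1050 5.0150 10.7600 1.2400 6.8050 0.1050 0.0000 0.0000 0.0000] k=[0 4 7 8 0 9 4 0 0 0]
t=13: x=[0.0600 3.9850 6.9700 7.8650 0.2550 8.7900 4.0150 0.0600 0.0000 0.0000] k=[4 7 6 7 0 10 2 0 0 0]
t=14: x=[4.0450 6.9400 6.0300 6.8800 0.2550 9.7300 2.0900 0.0300 0.0000 0.0000] k=[0 9 3 4 4 9 3 0 0 0]
t=15: x=[0.1350 8.7750 3.1050 3.9850 4.0750 8.8350 3.0450 0.0450 0.0000 0.0000] k=[0 5 5 6 0 7 5 0 0 0]
t=16: x=[0.0750 4.9250 5.0150 5.8950 0.1950 6.8650 4.9550 0.0750 0.0000 0.0000] k=[1 4 5 2 1 10 7 4 0 0]
t=17: x=[1.0450 3.9700 4.9400 2.0300 1.1500 9.8200 7.0000 3.9850 0.0600 0.0000] k=[0 5 6 1 0 7 6 0 4 0]
t=18: x=[0.0750 4.9400 5.9100 1.0600 0.1200 6.8800 5.9250 0.1500 3.8800 0.0600] k=[2 5 6 0 4 4 5 0 4 0]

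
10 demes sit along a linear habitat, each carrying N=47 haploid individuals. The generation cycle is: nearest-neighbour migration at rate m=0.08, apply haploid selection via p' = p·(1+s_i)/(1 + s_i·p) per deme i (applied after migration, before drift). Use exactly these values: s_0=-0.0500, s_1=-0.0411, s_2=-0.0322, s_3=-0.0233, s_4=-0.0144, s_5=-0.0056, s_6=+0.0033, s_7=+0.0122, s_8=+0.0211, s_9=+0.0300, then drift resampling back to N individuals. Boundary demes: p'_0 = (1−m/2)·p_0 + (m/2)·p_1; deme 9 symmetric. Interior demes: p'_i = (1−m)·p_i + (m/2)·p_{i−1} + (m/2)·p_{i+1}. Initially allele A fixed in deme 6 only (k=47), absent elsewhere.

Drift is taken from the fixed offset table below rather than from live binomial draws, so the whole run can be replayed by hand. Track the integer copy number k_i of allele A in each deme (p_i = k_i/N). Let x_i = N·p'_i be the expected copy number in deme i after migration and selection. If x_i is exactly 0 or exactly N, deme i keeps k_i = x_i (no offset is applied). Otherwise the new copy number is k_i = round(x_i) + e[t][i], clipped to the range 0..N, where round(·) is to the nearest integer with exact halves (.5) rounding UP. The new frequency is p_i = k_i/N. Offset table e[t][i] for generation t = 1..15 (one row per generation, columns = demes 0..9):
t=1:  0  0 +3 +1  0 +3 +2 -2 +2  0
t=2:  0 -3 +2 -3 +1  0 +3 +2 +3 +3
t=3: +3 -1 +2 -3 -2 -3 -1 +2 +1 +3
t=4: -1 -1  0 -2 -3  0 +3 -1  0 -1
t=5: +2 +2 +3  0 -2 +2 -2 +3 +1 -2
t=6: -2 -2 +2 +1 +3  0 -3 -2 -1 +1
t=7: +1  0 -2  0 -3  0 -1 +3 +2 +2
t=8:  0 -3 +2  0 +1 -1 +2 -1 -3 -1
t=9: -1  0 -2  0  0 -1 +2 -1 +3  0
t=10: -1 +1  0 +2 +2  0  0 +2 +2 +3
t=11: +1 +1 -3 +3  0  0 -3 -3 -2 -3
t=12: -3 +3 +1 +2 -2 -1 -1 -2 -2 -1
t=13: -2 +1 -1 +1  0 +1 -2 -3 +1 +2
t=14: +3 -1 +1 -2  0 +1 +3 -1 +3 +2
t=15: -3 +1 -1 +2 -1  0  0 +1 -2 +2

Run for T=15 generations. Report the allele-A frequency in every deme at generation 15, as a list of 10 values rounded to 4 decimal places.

t=0: k=[0 0 0 0 0 0 47 0 0 0]
t=1: x=[0.0000 0.0000 0.0000 0.0000 0.0000 1.8699 43.2514 1.9020 0.0000 0.0000] k=[0 0 0 0 0 5 45 0 0 0]
t=2: x=[0.0000 0.0000 0.0000 0.0000 0.1971 6.3690 41.6157 1.8211 0.0000 0.0000] k=[0 0 0 0 1 6 45 4 0 0]
t=3: x=[0.0000 0.0000 0.0000 0.0391 1.1437 7.3252 41.8152 5.5390 0.1634 0.0000] k=[0 0 0 0 0 4 41 8 1 0]
t=4: x=[0.0000 0.0000 0.0000 0.0000 0.1577 5.2936 38.2235 9.1289 1.2655 0.0412] k=[0 0 0 0 0 5 41 8 1 0]
t=5: x=[0.0000 0.0000 0.0000 0.0000 0.1971 6.2097 38.2635 9.1289 1.2655 0.0412] k=[0 0 0 0 0 8 36 12 2 0]
t=6: x=[0.0000 0.0000 0.0000 0.0000 0.3154 8.7599 33.9511 12.6719 2.3665 0.0824] k=[0 0 0 0 3 9 31 11 1 1]
t=7: x=[0.0000 0.0000 0.0000 0.1172 3.0780 9.5970 29.3563 11.5050 1.4286 1.0293] k=[0 0 0 0 0 10 28 15 3 3]
t=8: x=[0.0000 0.0000 0.0000 0.0000 0.3943 10.2748 26.7980 15.1643 3.5479 3.0841] k=[0 0 0 0 1 9 29 14 1 2]
t=9: x=[0.0000 0.0000 0.0000 0.0391 1.2621 9.4376 27.6375 14.1999 1.5918 2.0163] k=[0 0 0 0 1 8 30 13 5 2]
t=10: x=[0.0000 0.0000 0.0000 0.0391 1.2226 8.5606 28.4770 13.4763 5.2974 2.1806] k=[0 0 0 2 3 9 28 15 7 5]
t=11: x=[0.0000 0.0000 0.0774 1.9162 3.1570 9.4774 26.7580 15.3250 7.3688 5.2155] k=[0 0 0 5 3 9 24 12 5 2]
t=12: x=[0.0000 0.0000 0.1936 4.6208 3.2755 9.3180 22.9587 12.3099 5.2567 2.1806] k=[0 0 1 7 1 8 22 10 3 1]
t=13: x=[0.0000 0.0384 1.1623 6.3887 1.4988 8.2418 20.9983 10.2972 3.2628 1.1116] k=[0 1 0 7 1 9 19 7 4 3]
t=14: x=[0.0380 0.8829 0.3098 6.3494 1.5383 9.0389 18.1567 7.4356 4.1585 3.1251] k=[3 0 1 4 2 10 21 6 7 5]
t=15: x=[2.7444 0.1534 1.0460 3.7185 2.3672 10.0755 19.9978 6.7094 7.0035 5.2155] k=[0 1 0 6 1 10 20 8 5 7]

[0.0000, 0.0213, 0.0000, 0.1277, 0.0213, 0.2128, 0.4255, 0.1702, 0.1064, 0.1489]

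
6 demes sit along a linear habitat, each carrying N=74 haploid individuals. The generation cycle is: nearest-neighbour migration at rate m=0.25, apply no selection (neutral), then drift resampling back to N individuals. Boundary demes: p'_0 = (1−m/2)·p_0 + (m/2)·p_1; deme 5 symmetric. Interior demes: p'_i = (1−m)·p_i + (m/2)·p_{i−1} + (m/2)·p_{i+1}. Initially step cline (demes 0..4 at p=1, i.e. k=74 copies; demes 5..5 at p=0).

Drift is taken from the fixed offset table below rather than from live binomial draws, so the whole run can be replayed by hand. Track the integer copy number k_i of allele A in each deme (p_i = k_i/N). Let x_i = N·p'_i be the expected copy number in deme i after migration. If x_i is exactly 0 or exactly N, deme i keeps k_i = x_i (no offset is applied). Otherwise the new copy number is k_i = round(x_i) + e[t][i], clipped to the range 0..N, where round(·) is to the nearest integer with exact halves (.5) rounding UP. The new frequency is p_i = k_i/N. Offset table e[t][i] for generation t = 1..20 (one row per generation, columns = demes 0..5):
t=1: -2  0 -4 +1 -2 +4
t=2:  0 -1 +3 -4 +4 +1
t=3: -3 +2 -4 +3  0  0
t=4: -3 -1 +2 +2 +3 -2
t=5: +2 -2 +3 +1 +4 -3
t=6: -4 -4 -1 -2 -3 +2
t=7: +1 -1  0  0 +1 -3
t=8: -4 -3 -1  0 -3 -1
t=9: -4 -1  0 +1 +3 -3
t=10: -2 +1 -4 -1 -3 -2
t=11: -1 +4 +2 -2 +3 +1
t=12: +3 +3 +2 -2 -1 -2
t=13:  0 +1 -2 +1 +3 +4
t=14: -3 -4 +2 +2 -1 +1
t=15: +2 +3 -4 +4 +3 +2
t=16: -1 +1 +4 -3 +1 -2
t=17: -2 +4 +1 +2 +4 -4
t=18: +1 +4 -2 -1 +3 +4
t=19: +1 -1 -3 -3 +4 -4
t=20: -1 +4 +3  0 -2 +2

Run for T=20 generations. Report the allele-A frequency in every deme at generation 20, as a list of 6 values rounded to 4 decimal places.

t=0: k=[74 74 74 74 74 0]
t=1: x=[74.0000 74.0000 74.0000 74.0000 64.7500 9.2500] k=[74 74 74 74 63 13]
t=2: x=[74.0000 74.0000 74.0000 72.6250 58.1250 19.2500] k=[74 74 74 69 62 20]
t=3: x=[74.0000 74.0000 73.3750 68.7500 57.6250 25.2500] k=[74 74 69 72 58 25]
t=4: x=[74.0000 73.3750 70.0000 69.8750 55.6250 29.1250] k=[74 72 72 72 59 27]
t=5: x=[73.7500 72.2500 72.0000 70.3750 56.6250 31.0000] k=[74 70 74 71 61 28]
t=6: x=[73.5000 71.0000 73.1250 70.1250 58.1250 32.1250] k=[70 67 72 68 55 34]
t=7: x=[69.6250 68.0000 70.8750 66.8750 54.0000 36.6250] k=[71 67 71 67 55 34]
t=8: x=[70.5000 68.0000 70.0000 66.0000 53.8750 36.6250] k=[67 65 69 66 51 36]
t=9: x=[66.7500 65.7500 68.1250 64.5000 51.0000 37.8750] k=[63 65 68 66 54 35]
t=10: x=[63.2500 65.1250 67.3750 64.7500 53.1250 37.3750] k=[61 66 63 64 50 35]
t=11: x=[61.6250 65.0000 63.5000 62.1250 49.8750 36.8750] k=[61 69 66 60 53 38]
t=12: x=[62.0000 67.6250 65.6250 59.8750 52.0000 39.8750] k=[65 71 68 58 51 38]
t=13: x=[65.7500 69.8750 67.1250 58.3750 50.2500 39.6250] k=[66 71 65 59 53 44]
t=14: x=[66.6250 69.6250 65.0000 59.0000 52.6250 45.1250] k=[64 66 67 61 52 46]
t=15: x=[64.2500 65.8750 66.1250 60.6250 52.3750 46.7500] k=[66 69 62 65 55 49]
t=16: x=[66.3750 67.7500 63.2500 63.3750 55.5000 49.7500] k=[65 69 67 60 57 48]
t=17: x=[65.5000 68.2500 66.3750 60.5000 56.2500 49.1250] k=[64 72 67 63 60 45]
t=18: x=[65.0000 70.3750 67.1250 63.1250 58.5000 46.8750] k=[66 74 65 62 62 51]
t=19: x=[67.0000 71.8750 65.7500 62.3750 60.6250 52.3750] k=[68 71 63 59 65 48]
t=20: x=[68.3750 69.6250 63.5000 60.2500 62.1250 50.1250] k=[67 74 67 60 60 52]

[0.9054, 1.0000, 0.9054, 0.8108, 0.8108, 0.7027]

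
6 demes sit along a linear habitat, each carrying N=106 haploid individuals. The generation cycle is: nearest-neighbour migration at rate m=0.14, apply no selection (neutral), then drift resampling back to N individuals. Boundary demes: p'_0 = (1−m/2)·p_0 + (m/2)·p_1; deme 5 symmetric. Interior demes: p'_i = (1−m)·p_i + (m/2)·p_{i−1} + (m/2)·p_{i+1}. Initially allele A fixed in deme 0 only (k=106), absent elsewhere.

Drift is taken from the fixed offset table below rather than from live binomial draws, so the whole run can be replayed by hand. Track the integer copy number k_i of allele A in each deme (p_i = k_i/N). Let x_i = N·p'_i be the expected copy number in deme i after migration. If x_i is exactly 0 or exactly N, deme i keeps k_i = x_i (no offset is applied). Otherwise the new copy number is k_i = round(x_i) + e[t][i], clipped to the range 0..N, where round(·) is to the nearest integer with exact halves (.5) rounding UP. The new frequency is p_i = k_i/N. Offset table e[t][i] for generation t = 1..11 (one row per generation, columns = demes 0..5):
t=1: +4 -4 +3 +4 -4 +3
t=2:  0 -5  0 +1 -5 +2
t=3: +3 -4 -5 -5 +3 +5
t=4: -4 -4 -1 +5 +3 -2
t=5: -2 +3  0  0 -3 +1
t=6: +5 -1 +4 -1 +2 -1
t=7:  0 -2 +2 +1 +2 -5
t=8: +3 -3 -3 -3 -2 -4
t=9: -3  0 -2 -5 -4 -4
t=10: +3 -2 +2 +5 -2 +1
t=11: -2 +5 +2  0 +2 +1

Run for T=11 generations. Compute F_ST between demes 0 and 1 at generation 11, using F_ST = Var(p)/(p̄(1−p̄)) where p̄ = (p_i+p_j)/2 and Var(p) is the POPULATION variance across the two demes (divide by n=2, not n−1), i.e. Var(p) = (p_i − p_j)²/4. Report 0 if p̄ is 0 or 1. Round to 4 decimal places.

0.0820

t=0: k=[106 0 0 0 0 0]
t=1: x=[98.5800 7.4200 0.0000 0.0000 0.0000 0.0000] k=[103 3 0 0 0 0]
t=2: x=[96.0000 9.7900 0.2100 0.0000 0.0000 0.0000] k=[96 5 0 0 0 0]
t=3: x=[89.6300 11.0200 0.3500 0.0000 0.0000 0.0000] k=[93 7 0 0 0 0]
t=4: x=[86.9800 12.5300 0.4900 0.0000 0.0000 0.0000] k=[83 9 0 0 0 0]
t=5: x=[77.8200 13.5500 0.6300 0.0000 0.0000 0.0000] k=[76 17 1 0 0 0]
t=6: x=[71.8700 20.0100 2.0500 0.0700 0.0000 0.0000] k=[77 19 6 0 0 0]
t=7: x=[72.9400 22.1500 6.4900 0.4200 0.0000 0.0000] k=[73 20 8 1 0 0]
t=8: x=[69.2900 22.8700 8.3500 1.4200 0.0700 0.0000] k=[72 20 5 0 0 0]
t=9: x=[68.3600 22.5900 5.7000 0.3500 0.0000 0.0000] k=[65 23 4 0 0 0]
t=10: x=[62.0600 24.6100 5.0500 0.2800 0.0000 0.0000] k=[65 23 7 5 0 0]
t=11: x=[62.0600 24.8200 7.9800 4.7900 0.3500 0.0000] k=[60 30 10 5 2 0]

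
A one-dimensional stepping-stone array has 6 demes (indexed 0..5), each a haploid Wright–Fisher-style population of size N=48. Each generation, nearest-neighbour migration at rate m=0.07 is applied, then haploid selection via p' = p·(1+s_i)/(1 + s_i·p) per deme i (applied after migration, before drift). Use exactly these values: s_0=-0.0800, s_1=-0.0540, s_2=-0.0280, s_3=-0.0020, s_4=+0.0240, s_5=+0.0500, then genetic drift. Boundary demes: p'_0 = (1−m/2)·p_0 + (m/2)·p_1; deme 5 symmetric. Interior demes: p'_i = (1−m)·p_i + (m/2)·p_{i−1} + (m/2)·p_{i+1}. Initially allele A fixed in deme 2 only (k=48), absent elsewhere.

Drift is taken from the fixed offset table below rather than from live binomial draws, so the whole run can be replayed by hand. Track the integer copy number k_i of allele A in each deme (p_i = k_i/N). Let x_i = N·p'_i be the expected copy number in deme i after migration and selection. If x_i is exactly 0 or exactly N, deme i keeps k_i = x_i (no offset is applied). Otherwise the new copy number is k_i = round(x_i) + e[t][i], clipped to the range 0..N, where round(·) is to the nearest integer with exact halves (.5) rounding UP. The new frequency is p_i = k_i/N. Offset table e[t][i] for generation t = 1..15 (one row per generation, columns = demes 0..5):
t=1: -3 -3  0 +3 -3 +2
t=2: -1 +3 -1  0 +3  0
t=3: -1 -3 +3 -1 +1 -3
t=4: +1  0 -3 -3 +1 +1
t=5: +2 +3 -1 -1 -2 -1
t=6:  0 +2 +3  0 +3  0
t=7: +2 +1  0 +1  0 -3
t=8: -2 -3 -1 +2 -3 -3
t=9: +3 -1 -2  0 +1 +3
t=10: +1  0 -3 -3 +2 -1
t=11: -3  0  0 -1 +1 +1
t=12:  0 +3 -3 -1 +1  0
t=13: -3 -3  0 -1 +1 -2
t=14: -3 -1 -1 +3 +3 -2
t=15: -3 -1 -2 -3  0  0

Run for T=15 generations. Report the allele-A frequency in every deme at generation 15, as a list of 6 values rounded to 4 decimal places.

[0.0000, 0.0833, 0.1667, 0.0833, 0.2500, 0.0000]

t=0: k=[0 0 48 0 0 0]
t=1: x=[0.0000 1.5923 44.5502 1.6768 0.0000 0.0000] k=[0 0 45 5 0 0]
t=2: x=[0.0000 1.4926 41.8748 6.2142 0.1792 0.0000] k=[0 4 41 6 3 0]
t=3: x=[0.1288 4.9051 38.2614 7.1079 3.0674 0.1102] k=[0 2 41 6 4 0]
t=4: x=[0.0644 3.1287 38.1902 7.1428 4.0164 0.1470] k=[1 3 35 4 5 1]
t=5: x=[0.9862 3.8488 32.4984 5.1109 4.9289 1.1956] k=[3 7 31 4 3 0]
t=6: x=[2.9040 7.3479 28.8893 4.9012 2.9959 0.1102] k=[3 9 32 5 6 0]
t=7: x=[2.9691 9.1759 29.9312 5.9695 5.8762 0.2205] k=[5 10 30 7 6 0]
t=8: x=[4.8024 10.0760 28.1653 7.7570 5.9475 0.2205] k=[3 7 27 10 3 0]
t=9: x=[2.9040 7.2131 25.3656 10.3338 3.2103 0.1102] k=[6 6 23 10 4 3]
t=10: x=[5.5758 6.2855 21.6121 10.2289 4.2663 3.1767] k=[7 6 19 7 6 2]
t=11: x=[6.4831 6.1847 17.8058 7.3725 6.0187 2.2420] k=[3 6 18 6 7 3]
t=12: x=[2.8715 6.0167 16.8482 6.4438 6.9650 3.2863] k=[3 9 14 5 8 3]
t=13: x=[2.9691 8.5673 13.2360 5.4104 7.8749 3.3228] k=[0 6 13 4 9 1]
t=14: x=[0.1933 5.7481 12.1801 4.4819 8.7129 1.3422] k=[0 5 11 7 12 0]
t=15: x=[0.1610 4.7902 10.4165 7.3026 11.6125 0.4408] k=[0 4 8 4 12 0]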